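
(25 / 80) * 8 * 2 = 5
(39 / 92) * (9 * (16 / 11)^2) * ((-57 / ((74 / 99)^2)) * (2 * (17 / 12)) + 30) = -7966753704 / 3809927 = -2091.05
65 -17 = 48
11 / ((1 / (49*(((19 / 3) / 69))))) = 10241 / 207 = 49.47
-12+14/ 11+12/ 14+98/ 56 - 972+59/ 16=-1202965/ 1232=-976.43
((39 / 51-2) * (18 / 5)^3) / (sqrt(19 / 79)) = -122472 * sqrt(1501) / 40375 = -117.52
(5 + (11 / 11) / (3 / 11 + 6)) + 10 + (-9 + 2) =563 / 69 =8.16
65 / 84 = 0.77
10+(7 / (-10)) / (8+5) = 1293 / 130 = 9.95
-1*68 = -68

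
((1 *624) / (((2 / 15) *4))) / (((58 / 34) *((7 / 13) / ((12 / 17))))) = 182520 / 203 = 899.11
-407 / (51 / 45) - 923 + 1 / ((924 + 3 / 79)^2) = -1282.12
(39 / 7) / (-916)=-39 / 6412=-0.01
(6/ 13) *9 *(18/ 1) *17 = 16524/ 13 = 1271.08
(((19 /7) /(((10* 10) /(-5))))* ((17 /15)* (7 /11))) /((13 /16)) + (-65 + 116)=50.88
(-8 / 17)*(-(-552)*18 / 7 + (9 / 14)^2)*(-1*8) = 4452624 / 833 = 5345.29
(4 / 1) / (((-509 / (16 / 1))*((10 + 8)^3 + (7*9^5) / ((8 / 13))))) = -512 / 2758838535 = -0.00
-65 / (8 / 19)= -154.38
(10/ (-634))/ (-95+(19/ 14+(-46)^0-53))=70/ 646363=0.00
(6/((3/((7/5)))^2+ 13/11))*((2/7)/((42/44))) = 121/389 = 0.31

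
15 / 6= 5 / 2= 2.50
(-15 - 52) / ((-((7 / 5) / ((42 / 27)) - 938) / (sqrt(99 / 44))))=-1005 / 9371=-0.11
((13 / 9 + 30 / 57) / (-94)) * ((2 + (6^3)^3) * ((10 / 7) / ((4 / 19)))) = -8490460565 / 5922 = -1433715.06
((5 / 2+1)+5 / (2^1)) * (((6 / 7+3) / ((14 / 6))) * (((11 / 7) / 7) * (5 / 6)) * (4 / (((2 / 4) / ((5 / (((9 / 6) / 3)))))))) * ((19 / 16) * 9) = 3809025 / 2401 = 1586.43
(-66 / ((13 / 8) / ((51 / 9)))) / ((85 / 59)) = -10384 / 65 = -159.75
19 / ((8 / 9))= 171 / 8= 21.38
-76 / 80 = -19 / 20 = -0.95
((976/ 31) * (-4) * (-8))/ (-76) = -7808/ 589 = -13.26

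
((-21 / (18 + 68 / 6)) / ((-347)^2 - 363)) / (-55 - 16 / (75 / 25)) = 189 / 1912092688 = 0.00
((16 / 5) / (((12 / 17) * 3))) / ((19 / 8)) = 544 / 855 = 0.64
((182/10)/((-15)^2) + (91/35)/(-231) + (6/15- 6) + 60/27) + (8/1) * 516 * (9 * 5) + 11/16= 257459727787/1386000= 185757.38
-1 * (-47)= 47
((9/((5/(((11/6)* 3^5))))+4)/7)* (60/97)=48354/679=71.21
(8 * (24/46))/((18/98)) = 1568/69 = 22.72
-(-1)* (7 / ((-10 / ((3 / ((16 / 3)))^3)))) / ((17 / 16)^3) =-5103 / 49130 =-0.10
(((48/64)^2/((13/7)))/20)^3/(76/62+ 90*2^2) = 7751457/806158532608000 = 0.00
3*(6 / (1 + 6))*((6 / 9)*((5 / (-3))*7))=-20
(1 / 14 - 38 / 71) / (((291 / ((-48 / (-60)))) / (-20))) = 3688 / 144627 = 0.03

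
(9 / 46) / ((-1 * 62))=-9 / 2852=-0.00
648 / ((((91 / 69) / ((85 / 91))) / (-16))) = -7343.11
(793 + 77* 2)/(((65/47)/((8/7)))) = 356072/455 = 782.58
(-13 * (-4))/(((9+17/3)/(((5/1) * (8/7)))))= 1560/77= 20.26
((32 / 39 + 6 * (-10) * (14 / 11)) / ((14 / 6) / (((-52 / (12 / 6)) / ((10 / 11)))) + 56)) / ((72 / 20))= -81020 / 215901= -0.38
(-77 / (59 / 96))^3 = -403911180288 / 205379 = -1966662.51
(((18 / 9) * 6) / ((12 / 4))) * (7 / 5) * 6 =168 / 5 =33.60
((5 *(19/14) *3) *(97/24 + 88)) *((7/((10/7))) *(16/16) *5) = 1468985/32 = 45905.78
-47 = -47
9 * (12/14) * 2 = 108/7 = 15.43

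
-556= -556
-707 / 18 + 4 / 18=-703 / 18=-39.06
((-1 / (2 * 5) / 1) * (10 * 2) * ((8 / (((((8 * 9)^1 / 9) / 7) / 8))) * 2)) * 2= -448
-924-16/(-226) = -104404/113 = -923.93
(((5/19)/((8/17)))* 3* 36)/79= 2295/3002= 0.76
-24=-24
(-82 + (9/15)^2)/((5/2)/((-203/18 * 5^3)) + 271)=-0.30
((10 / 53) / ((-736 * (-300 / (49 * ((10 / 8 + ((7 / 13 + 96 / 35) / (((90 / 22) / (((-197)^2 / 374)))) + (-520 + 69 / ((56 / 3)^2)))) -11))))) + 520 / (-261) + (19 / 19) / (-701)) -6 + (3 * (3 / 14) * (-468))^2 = 335756174683651873260673 / 3709725713680896000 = 90507.01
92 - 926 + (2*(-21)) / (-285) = -79216 / 95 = -833.85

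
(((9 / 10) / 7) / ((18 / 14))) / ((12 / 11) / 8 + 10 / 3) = 33 / 1145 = 0.03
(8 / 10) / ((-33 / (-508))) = 2032 / 165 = 12.32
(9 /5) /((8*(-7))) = -9 /280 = -0.03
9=9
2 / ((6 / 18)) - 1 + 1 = 6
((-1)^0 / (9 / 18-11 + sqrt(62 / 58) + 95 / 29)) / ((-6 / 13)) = 754 * sqrt(899) / 515895 + 157963 / 515895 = 0.35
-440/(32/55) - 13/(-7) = -21123/28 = -754.39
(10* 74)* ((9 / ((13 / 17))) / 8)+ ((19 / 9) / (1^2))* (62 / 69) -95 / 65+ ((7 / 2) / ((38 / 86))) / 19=3175205504 / 2914353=1089.51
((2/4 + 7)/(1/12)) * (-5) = -450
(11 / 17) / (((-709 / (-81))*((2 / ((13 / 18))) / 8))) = 2574 / 12053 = 0.21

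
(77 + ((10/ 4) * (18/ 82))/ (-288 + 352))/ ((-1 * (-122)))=0.63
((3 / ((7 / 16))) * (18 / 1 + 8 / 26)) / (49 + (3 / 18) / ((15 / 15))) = 9792 / 3835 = 2.55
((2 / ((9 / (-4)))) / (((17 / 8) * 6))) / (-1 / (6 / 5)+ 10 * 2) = -64 / 17595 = -0.00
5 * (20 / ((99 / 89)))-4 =8504 / 99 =85.90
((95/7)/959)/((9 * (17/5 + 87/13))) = 6175/39633552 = 0.00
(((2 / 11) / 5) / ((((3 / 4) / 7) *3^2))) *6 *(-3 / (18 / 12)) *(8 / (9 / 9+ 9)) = -896 / 2475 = -0.36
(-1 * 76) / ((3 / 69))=-1748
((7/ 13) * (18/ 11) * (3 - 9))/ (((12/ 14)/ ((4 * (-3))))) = 10584/ 143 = 74.01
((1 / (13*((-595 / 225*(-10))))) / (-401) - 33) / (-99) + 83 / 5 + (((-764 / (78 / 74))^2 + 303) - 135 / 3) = 525639.71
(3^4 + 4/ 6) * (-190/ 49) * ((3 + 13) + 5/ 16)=-41325/ 8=-5165.62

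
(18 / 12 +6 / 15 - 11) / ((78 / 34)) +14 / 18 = -287 / 90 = -3.19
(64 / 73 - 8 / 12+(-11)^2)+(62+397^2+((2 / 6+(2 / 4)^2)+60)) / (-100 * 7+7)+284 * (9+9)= 434105927 / 86724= 5005.60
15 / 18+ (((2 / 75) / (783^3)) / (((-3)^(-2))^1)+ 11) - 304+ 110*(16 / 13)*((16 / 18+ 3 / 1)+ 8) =137024119340377 / 104010548850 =1317.41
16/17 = 0.94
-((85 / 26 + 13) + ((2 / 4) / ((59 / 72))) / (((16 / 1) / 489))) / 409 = -107127 / 1254812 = -0.09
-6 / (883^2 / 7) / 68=-21 / 26509426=-0.00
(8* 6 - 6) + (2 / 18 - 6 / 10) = 1868 / 45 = 41.51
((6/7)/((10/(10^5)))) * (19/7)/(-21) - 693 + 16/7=-616915/343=-1798.59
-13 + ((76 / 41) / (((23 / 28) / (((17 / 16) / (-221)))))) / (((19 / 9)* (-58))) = -9243223 / 711022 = -13.00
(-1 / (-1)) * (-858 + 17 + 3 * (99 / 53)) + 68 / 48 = -530411 / 636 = -833.98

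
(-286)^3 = -23393656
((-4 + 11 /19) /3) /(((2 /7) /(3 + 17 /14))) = -3835 /228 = -16.82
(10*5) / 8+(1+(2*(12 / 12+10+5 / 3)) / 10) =587 / 60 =9.78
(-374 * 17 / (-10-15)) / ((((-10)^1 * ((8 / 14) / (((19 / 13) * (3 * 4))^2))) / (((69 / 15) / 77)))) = -86384412 / 105625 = -817.84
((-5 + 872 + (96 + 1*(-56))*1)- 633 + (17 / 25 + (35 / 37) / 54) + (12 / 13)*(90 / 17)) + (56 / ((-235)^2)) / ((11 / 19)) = 74994914811851 / 268235446050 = 279.59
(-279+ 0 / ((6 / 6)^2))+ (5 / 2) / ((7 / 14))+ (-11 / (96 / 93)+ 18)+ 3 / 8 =-8521 / 32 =-266.28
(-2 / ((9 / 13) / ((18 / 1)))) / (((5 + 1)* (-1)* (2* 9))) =13 / 27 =0.48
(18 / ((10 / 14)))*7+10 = 932 / 5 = 186.40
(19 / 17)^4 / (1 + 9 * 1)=130321 / 835210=0.16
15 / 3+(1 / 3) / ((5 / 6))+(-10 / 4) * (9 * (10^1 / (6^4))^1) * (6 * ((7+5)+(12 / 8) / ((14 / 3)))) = -8327 / 1120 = -7.43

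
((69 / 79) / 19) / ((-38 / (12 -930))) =31671 / 28519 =1.11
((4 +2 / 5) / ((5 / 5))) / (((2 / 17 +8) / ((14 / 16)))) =0.47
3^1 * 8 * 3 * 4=288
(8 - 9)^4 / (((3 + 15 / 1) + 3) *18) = 1 / 378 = 0.00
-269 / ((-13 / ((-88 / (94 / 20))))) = -236720 / 611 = -387.43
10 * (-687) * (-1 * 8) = 54960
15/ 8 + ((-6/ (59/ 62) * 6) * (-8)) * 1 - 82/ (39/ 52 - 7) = 3748141/ 11800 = 317.64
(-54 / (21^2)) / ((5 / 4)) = -24 / 245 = -0.10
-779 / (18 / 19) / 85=-14801 / 1530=-9.67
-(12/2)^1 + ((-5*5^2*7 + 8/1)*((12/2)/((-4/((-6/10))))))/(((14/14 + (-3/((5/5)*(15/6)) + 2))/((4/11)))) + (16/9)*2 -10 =-16838/99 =-170.08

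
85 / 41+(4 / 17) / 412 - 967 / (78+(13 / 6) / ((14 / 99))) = -1554800128 / 187589883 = -8.29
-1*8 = -8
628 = 628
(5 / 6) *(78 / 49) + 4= 261 / 49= 5.33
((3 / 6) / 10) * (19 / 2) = 0.48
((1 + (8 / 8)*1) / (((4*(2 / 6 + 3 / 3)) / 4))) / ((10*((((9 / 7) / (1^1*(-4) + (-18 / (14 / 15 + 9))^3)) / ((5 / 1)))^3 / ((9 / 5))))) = -15643.63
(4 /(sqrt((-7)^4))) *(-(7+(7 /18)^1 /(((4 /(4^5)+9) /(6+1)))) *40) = -23.84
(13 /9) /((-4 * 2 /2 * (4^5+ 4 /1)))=-13 /37008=-0.00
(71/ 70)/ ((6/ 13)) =923/ 420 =2.20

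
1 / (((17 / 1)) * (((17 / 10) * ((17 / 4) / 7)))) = 280 / 4913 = 0.06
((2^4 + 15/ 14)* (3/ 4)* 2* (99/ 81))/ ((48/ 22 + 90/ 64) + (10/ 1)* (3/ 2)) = 231352/ 137403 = 1.68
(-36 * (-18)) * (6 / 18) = 216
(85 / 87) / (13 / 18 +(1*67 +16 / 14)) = 3570 / 251633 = 0.01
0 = 0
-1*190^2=-36100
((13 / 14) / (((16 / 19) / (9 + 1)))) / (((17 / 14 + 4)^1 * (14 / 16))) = 1235 / 511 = 2.42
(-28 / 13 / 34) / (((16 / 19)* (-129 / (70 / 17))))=4655 / 1938612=0.00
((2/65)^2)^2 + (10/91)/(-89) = -13721282/11120939375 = -0.00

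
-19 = -19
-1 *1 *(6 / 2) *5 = -15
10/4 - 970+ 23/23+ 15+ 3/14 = -6659/7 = -951.29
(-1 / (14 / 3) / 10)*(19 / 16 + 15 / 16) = -51 / 1120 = -0.05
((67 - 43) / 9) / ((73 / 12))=32 / 73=0.44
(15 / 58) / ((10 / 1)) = 3 / 116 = 0.03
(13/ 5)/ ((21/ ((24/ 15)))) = 104/ 525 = 0.20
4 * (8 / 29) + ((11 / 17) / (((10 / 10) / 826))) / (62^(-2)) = 1012871480 / 493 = 2054506.04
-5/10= -1/2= -0.50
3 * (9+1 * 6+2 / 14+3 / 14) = 645 / 14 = 46.07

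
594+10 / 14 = 4163 / 7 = 594.71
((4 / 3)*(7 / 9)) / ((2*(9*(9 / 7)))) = 98 / 2187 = 0.04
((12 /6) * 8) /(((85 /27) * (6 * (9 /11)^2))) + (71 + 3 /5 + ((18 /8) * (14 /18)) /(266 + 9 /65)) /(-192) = 3023333999 /3387836160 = 0.89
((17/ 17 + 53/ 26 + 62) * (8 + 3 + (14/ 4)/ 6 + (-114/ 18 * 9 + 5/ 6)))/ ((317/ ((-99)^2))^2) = -28967893376895/ 10450856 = -2771820.16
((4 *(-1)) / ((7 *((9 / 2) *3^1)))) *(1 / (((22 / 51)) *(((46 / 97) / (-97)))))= 319906 / 15939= 20.07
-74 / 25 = -2.96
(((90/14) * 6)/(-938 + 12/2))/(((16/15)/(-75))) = 151875/52192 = 2.91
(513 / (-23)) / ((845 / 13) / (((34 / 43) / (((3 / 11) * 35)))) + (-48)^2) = -63954 / 8856311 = -0.01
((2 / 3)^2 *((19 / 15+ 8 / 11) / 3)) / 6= 658 / 13365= 0.05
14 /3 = 4.67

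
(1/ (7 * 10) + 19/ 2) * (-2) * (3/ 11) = -1998/ 385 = -5.19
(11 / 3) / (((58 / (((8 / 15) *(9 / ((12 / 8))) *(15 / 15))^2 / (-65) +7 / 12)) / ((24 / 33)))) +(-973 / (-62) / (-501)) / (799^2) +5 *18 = 252366996154394687 / 2803467926990250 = 90.02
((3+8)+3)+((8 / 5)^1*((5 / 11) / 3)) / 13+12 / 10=32644 / 2145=15.22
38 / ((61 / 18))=684 / 61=11.21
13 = 13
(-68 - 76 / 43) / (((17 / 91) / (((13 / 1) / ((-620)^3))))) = 3549 / 174217768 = 0.00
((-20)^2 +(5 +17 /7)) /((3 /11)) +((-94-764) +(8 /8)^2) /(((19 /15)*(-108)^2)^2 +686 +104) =171199893977923 /114598934814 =1493.90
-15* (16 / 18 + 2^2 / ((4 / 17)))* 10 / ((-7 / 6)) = 2300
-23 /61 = -0.38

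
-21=-21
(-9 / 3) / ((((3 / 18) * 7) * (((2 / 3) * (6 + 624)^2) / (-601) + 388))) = 5409 / 109942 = 0.05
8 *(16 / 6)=64 / 3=21.33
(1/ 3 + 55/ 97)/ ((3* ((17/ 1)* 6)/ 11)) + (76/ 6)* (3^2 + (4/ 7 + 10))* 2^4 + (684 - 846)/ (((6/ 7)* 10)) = 12303156301/ 3116610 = 3947.61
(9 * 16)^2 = 20736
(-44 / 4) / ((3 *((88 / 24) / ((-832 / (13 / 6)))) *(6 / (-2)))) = -128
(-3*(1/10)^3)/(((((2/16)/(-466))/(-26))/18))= -654264/125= -5234.11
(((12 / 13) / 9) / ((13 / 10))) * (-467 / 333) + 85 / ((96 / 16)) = 14.06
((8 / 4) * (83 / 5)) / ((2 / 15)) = 249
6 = 6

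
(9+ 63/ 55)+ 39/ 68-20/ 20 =36349/ 3740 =9.72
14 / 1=14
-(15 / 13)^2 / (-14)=225 / 2366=0.10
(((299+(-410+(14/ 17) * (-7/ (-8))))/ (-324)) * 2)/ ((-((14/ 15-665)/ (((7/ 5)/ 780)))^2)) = -7499/ 1507927367606400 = -0.00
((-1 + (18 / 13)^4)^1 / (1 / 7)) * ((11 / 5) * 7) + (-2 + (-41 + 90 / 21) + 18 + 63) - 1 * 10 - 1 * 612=-58237779 / 199927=-291.30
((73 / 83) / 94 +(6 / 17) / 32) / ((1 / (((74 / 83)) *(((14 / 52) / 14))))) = 800347 / 2289793376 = 0.00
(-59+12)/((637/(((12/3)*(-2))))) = 376/637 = 0.59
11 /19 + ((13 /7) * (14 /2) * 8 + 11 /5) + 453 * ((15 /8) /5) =210257 /760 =276.65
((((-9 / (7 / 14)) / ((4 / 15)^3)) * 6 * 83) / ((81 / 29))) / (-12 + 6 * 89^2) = -902625 / 253408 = -3.56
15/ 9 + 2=11/ 3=3.67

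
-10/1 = -10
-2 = -2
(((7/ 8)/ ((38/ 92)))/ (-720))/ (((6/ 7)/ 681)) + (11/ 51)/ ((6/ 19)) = -3078373/ 1860480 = -1.65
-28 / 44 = -7 / 11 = -0.64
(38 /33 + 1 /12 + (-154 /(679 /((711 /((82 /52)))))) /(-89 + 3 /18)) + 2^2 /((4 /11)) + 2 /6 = 98429497 /7174508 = 13.72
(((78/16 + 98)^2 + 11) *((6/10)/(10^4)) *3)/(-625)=-6102297/2000000000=-0.00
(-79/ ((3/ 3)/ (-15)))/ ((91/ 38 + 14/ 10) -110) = -225150/ 20179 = -11.16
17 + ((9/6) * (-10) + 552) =554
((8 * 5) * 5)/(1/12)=2400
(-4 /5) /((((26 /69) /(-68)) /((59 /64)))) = 69207 /520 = 133.09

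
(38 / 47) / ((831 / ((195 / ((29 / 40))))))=98800 / 377551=0.26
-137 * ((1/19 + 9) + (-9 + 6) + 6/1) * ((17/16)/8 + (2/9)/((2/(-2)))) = 147.63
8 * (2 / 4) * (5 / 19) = 20 / 19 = 1.05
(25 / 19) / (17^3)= 25 / 93347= 0.00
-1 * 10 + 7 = -3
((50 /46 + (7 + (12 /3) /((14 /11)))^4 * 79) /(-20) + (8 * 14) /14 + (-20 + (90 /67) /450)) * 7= -1547242209941 /5285630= -292726.17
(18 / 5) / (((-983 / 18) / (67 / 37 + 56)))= -693036 / 181855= -3.81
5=5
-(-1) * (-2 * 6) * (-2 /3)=8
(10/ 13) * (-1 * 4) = -40/ 13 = -3.08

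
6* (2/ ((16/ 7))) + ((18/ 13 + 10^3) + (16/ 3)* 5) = 161195/ 156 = 1033.30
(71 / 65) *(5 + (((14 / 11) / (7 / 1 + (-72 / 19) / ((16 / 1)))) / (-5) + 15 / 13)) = 79795764 / 11944075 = 6.68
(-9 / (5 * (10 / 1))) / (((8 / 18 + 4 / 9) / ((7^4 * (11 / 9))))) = -237699 / 400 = -594.25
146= 146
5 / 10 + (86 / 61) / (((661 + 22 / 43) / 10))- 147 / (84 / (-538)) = 326908714 / 347029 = 942.02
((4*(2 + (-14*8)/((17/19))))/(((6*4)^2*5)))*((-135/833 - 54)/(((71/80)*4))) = 5248611/2010862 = 2.61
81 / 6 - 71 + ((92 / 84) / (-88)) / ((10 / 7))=-151823 / 2640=-57.51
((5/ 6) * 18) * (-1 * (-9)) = 135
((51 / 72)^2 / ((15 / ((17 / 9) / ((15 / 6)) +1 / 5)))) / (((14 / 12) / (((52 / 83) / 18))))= 161551 / 169419600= 0.00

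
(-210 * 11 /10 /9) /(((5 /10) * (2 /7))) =-539 /3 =-179.67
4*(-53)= -212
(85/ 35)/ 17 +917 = 6420/ 7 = 917.14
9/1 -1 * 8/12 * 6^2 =-15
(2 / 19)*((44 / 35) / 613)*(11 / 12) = 242 / 1222935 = 0.00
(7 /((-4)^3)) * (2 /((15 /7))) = -49 /480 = -0.10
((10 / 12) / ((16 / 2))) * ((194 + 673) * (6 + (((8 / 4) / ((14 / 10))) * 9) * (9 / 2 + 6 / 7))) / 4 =5301705 / 3136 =1690.59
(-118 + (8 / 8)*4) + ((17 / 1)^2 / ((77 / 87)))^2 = 631494543 / 5929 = 106509.45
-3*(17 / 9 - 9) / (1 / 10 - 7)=-640 / 207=-3.09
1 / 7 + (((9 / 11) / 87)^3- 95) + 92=-649234991 / 227232313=-2.86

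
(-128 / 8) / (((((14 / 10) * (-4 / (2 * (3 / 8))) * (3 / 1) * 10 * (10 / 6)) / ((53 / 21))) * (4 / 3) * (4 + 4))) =159 / 15680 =0.01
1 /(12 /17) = 17 /12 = 1.42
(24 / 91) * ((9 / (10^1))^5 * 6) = 531441 / 568750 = 0.93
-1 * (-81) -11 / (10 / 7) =73.30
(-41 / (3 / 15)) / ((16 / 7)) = -1435 / 16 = -89.69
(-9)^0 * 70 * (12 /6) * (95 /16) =3325 /4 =831.25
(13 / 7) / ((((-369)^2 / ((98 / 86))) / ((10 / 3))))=910 / 17564769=0.00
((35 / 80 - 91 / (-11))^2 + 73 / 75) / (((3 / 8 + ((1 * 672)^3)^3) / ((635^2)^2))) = 1161012024772516075 / 2596988627634068570738603886624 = 0.00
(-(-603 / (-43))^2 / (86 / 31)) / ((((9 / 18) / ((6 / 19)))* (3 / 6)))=-135262548 / 1510633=-89.54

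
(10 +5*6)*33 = 1320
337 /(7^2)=337 /49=6.88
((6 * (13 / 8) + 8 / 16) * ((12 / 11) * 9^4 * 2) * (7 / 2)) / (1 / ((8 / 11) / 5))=74697.80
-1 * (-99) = 99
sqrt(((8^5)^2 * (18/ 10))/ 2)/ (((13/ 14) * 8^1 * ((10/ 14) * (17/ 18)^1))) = 6203.22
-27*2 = -54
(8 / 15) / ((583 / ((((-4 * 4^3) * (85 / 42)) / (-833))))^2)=655360 / 1079665225947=0.00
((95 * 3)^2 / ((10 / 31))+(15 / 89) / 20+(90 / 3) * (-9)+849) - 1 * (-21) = 89853513 / 356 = 252397.51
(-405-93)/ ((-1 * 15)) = 166/ 5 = 33.20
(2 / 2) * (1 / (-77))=-1 / 77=-0.01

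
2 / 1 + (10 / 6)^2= 43 / 9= 4.78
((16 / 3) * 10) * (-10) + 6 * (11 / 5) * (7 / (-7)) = -8198 / 15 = -546.53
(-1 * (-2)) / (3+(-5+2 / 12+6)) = 0.48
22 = 22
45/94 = 0.48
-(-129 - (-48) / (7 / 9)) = 471 / 7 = 67.29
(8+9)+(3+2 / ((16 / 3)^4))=655441 / 32768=20.00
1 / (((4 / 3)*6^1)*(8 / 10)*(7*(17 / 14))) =5 / 272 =0.02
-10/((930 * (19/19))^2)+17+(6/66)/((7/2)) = 113388313/6659730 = 17.03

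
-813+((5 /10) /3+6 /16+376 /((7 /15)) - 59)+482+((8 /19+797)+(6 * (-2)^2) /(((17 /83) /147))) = 1000553177 /54264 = 18438.62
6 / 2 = 3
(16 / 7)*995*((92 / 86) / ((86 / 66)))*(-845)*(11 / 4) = -56157043800 / 12943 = -4338796.55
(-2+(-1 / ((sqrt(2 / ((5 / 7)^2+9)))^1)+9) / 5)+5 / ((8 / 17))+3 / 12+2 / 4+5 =647 / 40- sqrt(233) / 35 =15.74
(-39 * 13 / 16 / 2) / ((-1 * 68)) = 507 / 2176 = 0.23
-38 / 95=-2 / 5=-0.40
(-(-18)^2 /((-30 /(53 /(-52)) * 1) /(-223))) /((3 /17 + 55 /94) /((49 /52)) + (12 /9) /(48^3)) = 518134291508736 /170595957935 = 3037.20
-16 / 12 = -4 / 3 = -1.33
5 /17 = 0.29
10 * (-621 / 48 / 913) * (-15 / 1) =2.13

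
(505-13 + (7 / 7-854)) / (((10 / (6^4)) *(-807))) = 77976 / 1345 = 57.97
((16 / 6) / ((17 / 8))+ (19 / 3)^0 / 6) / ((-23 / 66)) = -1595 / 391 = -4.08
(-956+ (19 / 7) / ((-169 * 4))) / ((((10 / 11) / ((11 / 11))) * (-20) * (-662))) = -49761921 / 626516800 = -0.08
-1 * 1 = -1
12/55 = 0.22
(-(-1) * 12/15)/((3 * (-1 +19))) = 2/135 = 0.01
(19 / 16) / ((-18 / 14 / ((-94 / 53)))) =6251 / 3816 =1.64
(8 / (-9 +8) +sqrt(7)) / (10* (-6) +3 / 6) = 16 / 119 - 2* sqrt(7) / 119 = 0.09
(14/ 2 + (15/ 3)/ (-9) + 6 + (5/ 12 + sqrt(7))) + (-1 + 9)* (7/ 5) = 26.71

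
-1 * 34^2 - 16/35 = -1156.46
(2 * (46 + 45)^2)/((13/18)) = 22932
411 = 411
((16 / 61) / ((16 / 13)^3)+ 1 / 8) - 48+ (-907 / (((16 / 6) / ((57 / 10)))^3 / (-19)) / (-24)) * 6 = -5262250157943 / 124928000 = -42122.26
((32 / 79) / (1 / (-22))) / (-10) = 352 / 395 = 0.89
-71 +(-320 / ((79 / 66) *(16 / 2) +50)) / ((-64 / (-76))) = -77.38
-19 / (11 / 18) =-342 / 11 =-31.09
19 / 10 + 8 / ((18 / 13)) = 691 / 90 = 7.68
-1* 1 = -1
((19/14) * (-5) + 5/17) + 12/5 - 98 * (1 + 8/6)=-830947/3570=-232.76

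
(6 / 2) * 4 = 12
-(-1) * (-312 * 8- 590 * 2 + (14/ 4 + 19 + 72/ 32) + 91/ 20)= -36467/ 10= -3646.70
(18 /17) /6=3 /17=0.18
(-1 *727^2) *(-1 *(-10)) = -5285290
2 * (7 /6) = 7 /3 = 2.33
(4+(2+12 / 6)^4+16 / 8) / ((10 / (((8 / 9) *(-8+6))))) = -2096 / 45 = -46.58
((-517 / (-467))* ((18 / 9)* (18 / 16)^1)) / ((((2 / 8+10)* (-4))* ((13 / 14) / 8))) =-0.52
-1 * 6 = -6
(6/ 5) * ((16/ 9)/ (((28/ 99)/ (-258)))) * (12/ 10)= -408672/ 175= -2335.27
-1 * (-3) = 3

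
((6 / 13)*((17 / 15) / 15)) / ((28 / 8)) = 68 / 6825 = 0.01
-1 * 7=-7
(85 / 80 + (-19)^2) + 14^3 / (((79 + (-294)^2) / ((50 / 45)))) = 902214319 / 2491632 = 362.10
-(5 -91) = 86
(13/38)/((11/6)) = 0.19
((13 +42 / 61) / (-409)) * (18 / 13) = -15030 / 324337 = -0.05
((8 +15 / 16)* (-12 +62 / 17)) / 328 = -10153 / 44608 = -0.23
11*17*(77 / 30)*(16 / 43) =178.59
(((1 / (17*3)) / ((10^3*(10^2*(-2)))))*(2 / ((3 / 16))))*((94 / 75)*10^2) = -188 / 1434375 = -0.00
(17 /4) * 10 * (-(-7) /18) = 595 /36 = 16.53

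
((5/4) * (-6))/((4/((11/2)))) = -165/16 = -10.31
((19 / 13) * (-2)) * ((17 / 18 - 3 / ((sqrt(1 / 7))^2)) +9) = 3781 / 117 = 32.32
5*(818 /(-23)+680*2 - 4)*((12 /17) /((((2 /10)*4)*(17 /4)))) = 9111000 /6647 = 1370.69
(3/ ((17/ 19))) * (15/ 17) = 855/ 289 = 2.96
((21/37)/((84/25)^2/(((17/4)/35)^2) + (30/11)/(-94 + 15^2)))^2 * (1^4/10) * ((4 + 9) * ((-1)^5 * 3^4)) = -1118556977762849625/19332667553237076382472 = -0.00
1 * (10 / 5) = 2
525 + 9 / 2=1059 / 2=529.50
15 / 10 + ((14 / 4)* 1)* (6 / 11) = 3.41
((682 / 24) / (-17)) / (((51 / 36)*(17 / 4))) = -1364 / 4913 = -0.28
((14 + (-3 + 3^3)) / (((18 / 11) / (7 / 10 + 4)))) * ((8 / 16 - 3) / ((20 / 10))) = -136.43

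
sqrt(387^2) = 387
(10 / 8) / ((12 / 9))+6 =111 / 16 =6.94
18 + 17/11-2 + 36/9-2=215/11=19.55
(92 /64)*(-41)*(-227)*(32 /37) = 428122 /37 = 11570.86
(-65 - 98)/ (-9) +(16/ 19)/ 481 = 1489801/ 82251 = 18.11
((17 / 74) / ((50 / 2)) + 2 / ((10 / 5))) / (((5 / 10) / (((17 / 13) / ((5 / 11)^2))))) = 3840419 / 300625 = 12.77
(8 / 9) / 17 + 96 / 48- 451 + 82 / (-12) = -139469 / 306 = -455.78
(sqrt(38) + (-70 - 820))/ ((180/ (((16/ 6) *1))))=-356/ 27 + 2 *sqrt(38)/ 135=-13.09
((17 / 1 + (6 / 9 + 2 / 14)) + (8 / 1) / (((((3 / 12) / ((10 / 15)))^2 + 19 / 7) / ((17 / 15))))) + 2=3086816 / 134295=22.99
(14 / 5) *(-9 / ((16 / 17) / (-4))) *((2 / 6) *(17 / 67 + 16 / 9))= 29155 / 402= 72.52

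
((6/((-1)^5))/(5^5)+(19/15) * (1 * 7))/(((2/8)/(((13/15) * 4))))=17286256/140625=122.92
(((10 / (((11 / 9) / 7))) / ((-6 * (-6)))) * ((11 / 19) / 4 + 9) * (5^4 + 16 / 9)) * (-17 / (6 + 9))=-466538905 / 45144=-10334.46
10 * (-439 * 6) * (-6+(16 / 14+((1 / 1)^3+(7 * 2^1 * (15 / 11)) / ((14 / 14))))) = -401257.40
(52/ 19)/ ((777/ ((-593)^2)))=18285748/ 14763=1238.62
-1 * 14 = -14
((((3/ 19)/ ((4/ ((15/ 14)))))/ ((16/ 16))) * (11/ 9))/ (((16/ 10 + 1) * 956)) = 0.00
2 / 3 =0.67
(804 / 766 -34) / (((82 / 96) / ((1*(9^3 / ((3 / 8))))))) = -1177597440 / 15703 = -74991.88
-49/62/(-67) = 49/4154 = 0.01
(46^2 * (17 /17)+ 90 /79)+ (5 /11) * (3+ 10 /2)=1842954 /869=2120.78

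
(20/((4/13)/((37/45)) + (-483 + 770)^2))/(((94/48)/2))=461760/1862124443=0.00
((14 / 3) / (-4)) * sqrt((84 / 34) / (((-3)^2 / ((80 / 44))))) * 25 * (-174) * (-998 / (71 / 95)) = -962321500 * sqrt(39270) / 39831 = -4787727.56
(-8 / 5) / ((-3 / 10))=16 / 3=5.33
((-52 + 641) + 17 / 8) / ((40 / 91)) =430339 / 320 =1344.81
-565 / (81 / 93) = -17515 / 27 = -648.70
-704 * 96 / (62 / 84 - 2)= 2838528 / 53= 53557.13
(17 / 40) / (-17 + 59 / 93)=-1581 / 60880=-0.03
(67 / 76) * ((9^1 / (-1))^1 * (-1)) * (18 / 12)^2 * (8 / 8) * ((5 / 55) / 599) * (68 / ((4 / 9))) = 830331 / 2003056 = 0.41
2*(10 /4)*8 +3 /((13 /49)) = 667 /13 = 51.31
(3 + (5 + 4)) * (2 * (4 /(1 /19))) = 1824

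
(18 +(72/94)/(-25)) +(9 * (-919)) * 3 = -29134161/1175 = -24795.03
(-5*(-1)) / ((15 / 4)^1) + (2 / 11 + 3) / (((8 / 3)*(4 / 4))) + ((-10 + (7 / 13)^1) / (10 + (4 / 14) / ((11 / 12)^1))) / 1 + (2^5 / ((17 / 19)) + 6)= 1004645495 / 23162568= 43.37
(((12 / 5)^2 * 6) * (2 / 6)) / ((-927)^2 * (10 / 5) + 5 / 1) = 288 / 42966575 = 0.00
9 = 9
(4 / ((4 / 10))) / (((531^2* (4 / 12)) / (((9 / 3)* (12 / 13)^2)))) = 160 / 588289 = 0.00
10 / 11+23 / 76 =1013 / 836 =1.21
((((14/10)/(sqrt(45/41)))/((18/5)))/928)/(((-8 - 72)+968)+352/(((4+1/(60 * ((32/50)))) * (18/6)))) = 5411 * sqrt(205)/177635013120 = 0.00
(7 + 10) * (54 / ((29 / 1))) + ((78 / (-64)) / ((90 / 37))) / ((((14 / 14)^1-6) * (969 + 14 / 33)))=46988534239 / 1484382400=31.66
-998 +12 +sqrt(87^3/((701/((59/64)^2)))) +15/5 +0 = -983 +5133*sqrt(60987)/44864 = -954.75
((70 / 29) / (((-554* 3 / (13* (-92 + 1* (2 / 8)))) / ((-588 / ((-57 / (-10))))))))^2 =6694946053022500 / 209655010161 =31933.16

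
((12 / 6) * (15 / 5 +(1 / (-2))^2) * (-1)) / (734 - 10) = -13 / 1448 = -0.01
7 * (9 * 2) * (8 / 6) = 168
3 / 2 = 1.50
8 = 8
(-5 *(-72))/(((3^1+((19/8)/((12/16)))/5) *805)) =2160/17549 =0.12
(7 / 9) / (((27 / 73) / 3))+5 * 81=33316 / 81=411.31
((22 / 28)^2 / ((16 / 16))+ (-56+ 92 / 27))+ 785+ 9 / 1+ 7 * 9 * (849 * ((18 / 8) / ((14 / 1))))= 98834977 / 10584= 9338.15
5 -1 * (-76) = 81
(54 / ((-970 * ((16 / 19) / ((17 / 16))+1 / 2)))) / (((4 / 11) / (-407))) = 39043917 / 809950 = 48.21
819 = 819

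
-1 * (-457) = 457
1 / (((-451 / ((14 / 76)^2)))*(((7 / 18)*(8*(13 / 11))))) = -63 / 3078608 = -0.00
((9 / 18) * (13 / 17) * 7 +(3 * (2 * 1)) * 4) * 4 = 1814 / 17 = 106.71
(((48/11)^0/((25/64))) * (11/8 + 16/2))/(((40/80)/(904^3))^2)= 52394031382649634816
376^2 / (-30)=-70688 / 15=-4712.53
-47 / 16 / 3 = -47 / 48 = -0.98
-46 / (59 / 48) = -2208 / 59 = -37.42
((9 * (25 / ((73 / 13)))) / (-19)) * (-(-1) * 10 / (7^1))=-29250 / 9709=-3.01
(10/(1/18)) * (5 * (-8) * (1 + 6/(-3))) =7200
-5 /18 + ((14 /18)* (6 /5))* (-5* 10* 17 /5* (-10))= 28555 /18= 1586.39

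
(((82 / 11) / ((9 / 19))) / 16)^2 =606841 / 627264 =0.97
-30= -30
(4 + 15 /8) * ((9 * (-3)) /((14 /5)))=-6345 /112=-56.65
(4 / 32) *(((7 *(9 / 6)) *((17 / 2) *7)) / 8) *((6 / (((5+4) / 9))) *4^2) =7497 / 8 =937.12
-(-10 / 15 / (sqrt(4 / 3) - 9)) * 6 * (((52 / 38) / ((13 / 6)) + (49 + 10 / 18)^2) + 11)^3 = -7658805660.45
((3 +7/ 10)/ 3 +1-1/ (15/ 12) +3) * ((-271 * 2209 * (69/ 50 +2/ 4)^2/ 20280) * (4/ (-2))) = 175878342283/ 190125000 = 925.07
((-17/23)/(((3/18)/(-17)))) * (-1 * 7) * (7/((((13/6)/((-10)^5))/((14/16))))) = 44607150000/299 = 149187792.64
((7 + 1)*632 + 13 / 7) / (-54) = -35405 / 378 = -93.66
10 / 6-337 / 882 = 1133 / 882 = 1.28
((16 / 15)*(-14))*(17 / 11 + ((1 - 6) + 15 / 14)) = 5872 / 165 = 35.59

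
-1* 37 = -37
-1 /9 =-0.11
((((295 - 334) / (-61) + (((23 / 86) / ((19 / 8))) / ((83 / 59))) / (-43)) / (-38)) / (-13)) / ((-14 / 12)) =-48594831 / 43933458491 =-0.00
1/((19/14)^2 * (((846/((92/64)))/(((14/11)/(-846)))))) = -7889/5684216472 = -0.00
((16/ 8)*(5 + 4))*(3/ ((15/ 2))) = 36/ 5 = 7.20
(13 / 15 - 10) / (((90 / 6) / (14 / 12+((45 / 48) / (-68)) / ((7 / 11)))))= -3584057 / 5140800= -0.70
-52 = -52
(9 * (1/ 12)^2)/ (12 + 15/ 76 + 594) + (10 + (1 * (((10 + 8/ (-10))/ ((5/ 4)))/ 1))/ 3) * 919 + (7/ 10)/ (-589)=31055892648637/ 2713581900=11444.61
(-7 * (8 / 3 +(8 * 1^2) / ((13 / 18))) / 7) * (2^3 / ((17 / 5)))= -21440 / 663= -32.34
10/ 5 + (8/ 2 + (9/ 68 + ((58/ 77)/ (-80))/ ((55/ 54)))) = 6.12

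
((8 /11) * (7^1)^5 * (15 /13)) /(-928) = -252105 /16588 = -15.20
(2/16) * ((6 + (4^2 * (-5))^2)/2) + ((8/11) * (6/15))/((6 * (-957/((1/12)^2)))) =4551927431/11369160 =400.37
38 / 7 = 5.43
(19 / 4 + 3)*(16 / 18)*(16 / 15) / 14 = 496 / 945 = 0.52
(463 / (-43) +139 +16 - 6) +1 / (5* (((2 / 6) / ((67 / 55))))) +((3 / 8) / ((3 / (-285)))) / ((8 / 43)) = -39747823 / 756800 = -52.52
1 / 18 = 0.06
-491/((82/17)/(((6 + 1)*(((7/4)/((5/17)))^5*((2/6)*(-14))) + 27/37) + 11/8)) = 361126428096629489/14563200000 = 24797189.36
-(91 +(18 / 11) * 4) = -1073 / 11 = -97.55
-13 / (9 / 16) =-208 / 9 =-23.11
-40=-40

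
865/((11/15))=12975/11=1179.55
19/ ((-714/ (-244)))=2318/ 357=6.49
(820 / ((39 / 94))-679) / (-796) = -50599 / 31044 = -1.63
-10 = -10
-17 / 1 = -17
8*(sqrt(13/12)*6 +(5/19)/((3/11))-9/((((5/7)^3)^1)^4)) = -56697220797904/13916015625 +8*sqrt(39) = -4024.28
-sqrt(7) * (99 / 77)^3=-729 * sqrt(7) / 343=-5.62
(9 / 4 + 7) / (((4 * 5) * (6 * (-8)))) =-37 / 3840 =-0.01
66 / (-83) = -66 / 83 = -0.80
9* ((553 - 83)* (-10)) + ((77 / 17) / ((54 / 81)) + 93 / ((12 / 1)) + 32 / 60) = -43130621 / 1020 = -42284.92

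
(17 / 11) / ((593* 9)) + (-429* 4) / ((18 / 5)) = -27983653 / 58707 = -476.67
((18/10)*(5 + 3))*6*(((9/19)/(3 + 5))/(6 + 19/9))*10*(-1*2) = -17496/1387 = -12.61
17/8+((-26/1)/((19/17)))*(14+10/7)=-379627/1064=-356.79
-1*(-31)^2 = -961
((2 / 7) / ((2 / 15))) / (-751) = -0.00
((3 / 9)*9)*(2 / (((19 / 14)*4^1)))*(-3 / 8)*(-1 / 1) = 63 / 152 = 0.41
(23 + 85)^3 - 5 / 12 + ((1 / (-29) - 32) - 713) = 438120359 / 348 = 1258966.55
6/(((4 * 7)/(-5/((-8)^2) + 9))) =1713/896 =1.91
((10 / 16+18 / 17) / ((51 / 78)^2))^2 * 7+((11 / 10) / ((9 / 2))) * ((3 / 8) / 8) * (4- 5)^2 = 2516514746939 / 23172066240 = 108.60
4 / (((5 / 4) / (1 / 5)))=16 / 25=0.64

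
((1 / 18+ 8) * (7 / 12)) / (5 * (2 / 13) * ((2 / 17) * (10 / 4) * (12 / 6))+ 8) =224315 / 403488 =0.56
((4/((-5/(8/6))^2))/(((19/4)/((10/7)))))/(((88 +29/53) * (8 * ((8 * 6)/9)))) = 212/9362535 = 0.00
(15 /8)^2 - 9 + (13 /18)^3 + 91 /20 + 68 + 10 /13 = 206861137 /3032640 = 68.21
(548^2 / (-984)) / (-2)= 18769 / 123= 152.59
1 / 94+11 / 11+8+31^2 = 91181 / 94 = 970.01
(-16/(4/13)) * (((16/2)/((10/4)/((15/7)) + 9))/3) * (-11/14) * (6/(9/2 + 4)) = 54912/7259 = 7.56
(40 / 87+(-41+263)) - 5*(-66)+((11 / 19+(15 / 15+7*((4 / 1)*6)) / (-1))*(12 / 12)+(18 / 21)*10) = 4542892 / 11571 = 392.61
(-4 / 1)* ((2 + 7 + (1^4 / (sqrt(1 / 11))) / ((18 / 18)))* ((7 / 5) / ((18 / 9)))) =-126 / 5 - 14* sqrt(11) / 5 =-34.49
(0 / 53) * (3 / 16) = 0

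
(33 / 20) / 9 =11 / 60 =0.18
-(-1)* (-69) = -69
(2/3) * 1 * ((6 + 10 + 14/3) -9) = 70/9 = 7.78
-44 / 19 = -2.32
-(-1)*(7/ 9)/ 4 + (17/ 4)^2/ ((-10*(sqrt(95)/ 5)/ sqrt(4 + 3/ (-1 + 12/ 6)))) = 7/ 36 - 289*sqrt(665)/ 3040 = -2.26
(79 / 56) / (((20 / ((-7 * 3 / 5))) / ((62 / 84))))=-2449 / 11200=-0.22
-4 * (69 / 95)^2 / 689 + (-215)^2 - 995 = 281250297706 / 6218225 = 45230.00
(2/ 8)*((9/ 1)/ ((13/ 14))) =63/ 26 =2.42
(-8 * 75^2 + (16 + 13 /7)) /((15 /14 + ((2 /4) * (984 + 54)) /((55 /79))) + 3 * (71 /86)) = -744679375 /12400041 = -60.05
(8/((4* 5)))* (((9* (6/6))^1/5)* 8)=144/25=5.76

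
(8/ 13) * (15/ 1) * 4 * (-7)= -3360/ 13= -258.46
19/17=1.12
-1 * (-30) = 30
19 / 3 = 6.33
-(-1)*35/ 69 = 35/ 69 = 0.51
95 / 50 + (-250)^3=-156249981 / 10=-15624998.10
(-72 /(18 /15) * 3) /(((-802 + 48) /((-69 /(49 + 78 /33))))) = -13662 /42601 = -0.32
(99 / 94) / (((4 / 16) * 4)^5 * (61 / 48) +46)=2376 / 106643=0.02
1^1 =1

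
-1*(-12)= 12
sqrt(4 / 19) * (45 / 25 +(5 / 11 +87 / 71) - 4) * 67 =-15.99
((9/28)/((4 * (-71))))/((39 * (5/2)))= -3/258440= -0.00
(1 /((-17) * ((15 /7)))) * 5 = -7 /51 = -0.14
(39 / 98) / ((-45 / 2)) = -13 / 735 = -0.02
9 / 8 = 1.12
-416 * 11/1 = -4576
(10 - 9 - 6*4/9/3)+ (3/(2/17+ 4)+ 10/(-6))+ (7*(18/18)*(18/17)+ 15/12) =167821/21420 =7.83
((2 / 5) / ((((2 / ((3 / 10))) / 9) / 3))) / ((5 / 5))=81 / 50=1.62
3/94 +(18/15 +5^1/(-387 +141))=35021/28905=1.21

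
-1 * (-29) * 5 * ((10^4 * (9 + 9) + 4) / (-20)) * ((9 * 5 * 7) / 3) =-137028045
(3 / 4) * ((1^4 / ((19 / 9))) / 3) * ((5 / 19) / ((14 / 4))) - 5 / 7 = -3565 / 5054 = -0.71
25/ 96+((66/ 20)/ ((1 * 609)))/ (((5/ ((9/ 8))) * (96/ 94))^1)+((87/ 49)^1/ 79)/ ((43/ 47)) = 26523083887/ 92681030400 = 0.29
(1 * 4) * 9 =36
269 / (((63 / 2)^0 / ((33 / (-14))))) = -8877 / 14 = -634.07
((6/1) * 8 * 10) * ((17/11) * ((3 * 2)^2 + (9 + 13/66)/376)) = 151977110/5687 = 26723.60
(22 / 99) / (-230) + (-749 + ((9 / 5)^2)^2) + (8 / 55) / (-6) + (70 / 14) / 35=-7355696596 / 9961875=-738.38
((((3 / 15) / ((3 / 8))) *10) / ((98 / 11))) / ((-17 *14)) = -44 / 17493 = -0.00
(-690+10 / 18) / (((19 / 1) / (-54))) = 37230 / 19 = 1959.47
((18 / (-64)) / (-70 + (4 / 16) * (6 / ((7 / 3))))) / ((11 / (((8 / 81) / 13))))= 7 / 2499354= 0.00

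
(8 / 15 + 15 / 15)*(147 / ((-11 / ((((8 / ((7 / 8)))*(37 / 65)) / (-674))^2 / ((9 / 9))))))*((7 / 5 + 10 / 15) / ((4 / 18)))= -0.01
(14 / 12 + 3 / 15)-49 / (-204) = 1.61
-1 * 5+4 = -1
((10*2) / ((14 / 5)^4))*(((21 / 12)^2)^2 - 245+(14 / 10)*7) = -3686875 / 50176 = -73.48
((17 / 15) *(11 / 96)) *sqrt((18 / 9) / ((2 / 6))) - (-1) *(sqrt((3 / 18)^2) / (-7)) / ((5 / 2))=-1 / 105 + 187 *sqrt(6) / 1440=0.31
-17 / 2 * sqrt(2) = -17 * sqrt(2) / 2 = -12.02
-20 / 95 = -4 / 19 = -0.21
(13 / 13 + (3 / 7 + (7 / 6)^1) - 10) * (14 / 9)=-311 / 27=-11.52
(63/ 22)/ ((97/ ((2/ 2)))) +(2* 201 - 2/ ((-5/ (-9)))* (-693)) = 30909171/ 10670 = 2896.83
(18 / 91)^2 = 324 / 8281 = 0.04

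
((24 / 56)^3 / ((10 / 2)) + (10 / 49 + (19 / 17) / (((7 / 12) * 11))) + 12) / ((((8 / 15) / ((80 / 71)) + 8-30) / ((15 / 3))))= -596222850 / 207111289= -2.88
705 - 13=692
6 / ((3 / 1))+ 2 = 4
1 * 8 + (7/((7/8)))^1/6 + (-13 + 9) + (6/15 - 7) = -1.27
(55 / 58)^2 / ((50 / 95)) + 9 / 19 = 278957 / 127832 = 2.18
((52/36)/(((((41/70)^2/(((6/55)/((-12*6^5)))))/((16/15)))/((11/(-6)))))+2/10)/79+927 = 306718467899/330871230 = 927.00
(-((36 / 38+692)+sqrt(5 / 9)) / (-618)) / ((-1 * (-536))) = sqrt(5) / 993744+6583 / 3146856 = 0.00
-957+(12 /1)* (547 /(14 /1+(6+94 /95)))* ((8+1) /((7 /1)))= -3872793 /6979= -554.92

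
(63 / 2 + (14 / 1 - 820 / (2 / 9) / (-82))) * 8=724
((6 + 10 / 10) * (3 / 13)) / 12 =7 / 52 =0.13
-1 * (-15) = 15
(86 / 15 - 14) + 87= 1181 / 15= 78.73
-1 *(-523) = 523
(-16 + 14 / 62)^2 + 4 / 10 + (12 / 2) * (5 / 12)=2419079 / 9610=251.73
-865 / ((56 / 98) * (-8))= 6055 / 32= 189.22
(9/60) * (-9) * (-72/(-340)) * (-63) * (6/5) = 45927/2125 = 21.61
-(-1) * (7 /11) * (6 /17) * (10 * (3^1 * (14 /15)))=1176 /187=6.29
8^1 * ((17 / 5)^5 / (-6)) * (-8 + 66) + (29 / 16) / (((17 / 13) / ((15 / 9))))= -89592765503 / 2550000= -35134.42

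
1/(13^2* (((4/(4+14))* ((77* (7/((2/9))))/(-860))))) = -860/91091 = -0.01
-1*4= -4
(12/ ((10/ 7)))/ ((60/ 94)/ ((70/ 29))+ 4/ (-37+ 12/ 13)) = 925806/ 16925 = 54.70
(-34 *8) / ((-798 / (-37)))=-5032 / 399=-12.61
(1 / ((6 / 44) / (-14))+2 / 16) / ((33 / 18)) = -2461 / 44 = -55.93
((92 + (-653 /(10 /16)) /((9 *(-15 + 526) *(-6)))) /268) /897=0.00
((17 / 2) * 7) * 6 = 357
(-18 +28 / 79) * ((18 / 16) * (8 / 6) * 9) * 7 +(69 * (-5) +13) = -157961 / 79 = -1999.51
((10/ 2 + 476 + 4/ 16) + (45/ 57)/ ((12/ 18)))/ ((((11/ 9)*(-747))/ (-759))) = 2529885/ 6308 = 401.06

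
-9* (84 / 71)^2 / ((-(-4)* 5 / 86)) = -1365336 / 25205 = -54.17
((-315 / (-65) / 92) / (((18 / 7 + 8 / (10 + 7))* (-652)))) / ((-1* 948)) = 2499 / 89201966464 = 0.00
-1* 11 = -11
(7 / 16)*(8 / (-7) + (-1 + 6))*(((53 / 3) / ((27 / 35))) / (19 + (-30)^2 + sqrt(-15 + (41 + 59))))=1704745 / 40534848 - 1855*sqrt(85) / 40534848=0.04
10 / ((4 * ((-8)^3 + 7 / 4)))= -10 / 2041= -0.00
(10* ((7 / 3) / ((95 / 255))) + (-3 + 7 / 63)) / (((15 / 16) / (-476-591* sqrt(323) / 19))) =-32200832* sqrt(323) / 16245-77805056 / 2565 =-65957.84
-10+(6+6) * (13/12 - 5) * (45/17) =-2285/17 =-134.41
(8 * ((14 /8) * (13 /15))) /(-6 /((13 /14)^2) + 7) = 292.93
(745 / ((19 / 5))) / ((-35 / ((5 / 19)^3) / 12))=-1117500 / 912247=-1.22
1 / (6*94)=1 / 564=0.00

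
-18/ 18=-1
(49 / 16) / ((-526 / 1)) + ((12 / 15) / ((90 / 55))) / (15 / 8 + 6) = 1342301 / 23859360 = 0.06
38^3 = 54872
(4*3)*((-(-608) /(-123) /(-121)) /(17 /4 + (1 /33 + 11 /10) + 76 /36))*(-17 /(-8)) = 930240 /6689683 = 0.14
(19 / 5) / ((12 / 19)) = 6.02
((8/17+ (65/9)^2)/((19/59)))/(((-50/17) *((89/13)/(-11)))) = 611454701/6848550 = 89.28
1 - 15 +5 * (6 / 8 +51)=979 / 4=244.75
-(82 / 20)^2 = -1681 / 100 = -16.81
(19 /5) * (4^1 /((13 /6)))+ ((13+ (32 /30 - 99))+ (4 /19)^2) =-5481914 /70395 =-77.87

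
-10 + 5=-5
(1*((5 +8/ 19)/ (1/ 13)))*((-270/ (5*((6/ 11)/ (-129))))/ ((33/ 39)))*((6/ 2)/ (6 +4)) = 319097.79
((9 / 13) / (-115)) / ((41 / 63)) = -567 / 61295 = -0.01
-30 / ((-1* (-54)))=-5 / 9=-0.56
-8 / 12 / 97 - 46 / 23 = -584 / 291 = -2.01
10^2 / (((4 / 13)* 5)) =65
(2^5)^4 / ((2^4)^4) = 16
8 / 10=4 / 5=0.80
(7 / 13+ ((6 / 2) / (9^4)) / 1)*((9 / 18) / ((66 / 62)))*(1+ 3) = 949964 / 938223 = 1.01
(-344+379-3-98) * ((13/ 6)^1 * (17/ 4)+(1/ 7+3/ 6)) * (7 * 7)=-127435/ 4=-31858.75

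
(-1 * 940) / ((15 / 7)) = -1316 / 3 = -438.67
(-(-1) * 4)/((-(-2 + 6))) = -1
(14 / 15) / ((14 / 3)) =1 / 5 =0.20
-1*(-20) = 20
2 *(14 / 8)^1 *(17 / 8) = 119 / 16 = 7.44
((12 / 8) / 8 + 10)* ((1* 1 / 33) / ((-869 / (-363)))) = 163 / 1264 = 0.13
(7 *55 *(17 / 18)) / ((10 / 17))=22253 / 36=618.14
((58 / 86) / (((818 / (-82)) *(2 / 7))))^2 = 69272329 / 1237210276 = 0.06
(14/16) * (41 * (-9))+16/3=-7621/24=-317.54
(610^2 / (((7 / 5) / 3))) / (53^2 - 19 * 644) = -84.58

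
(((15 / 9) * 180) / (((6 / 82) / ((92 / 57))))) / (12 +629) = 377200 / 36537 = 10.32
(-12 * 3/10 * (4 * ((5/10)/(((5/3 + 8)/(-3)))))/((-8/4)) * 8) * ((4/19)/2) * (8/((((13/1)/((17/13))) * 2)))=-176256/465595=-0.38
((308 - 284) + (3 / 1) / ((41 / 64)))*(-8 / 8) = -1176 / 41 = -28.68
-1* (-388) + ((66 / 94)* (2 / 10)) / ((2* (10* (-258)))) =388.00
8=8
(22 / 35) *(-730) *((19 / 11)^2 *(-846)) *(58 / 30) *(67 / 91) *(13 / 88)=7219746939 / 29645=243540.12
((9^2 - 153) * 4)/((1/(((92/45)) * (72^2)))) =-15261696/5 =-3052339.20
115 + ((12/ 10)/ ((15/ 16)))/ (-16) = 2873/ 25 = 114.92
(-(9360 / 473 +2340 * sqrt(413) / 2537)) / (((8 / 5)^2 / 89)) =-1301625 / 1892 -1301625 * sqrt(413) / 40592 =-1339.62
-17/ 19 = -0.89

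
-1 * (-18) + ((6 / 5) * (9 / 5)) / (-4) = 17.46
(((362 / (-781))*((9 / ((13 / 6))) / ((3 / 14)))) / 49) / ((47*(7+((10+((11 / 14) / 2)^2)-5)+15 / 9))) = -4378752 / 15512047837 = -0.00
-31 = -31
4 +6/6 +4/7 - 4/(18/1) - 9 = -230/63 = -3.65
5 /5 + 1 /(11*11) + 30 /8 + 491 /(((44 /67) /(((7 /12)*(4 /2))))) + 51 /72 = 106206 /121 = 877.74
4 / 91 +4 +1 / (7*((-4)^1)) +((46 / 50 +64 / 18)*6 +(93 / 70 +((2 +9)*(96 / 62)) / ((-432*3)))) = 245082589 / 7616700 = 32.18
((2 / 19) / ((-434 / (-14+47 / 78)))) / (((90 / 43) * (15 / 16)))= 1892 / 1142505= 0.00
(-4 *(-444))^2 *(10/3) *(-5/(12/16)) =-70092800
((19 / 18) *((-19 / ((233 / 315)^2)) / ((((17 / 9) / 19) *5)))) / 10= -27223371 / 3691652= -7.37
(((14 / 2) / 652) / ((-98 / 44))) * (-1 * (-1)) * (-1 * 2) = 11 / 1141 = 0.01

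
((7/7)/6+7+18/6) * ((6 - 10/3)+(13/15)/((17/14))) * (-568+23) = -2865719/153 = -18730.19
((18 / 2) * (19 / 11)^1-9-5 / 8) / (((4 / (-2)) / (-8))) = 521 / 22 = 23.68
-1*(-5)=5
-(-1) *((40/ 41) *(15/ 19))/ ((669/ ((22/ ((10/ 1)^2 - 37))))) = 4400/ 10944171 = 0.00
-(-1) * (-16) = -16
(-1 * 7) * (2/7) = -2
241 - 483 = -242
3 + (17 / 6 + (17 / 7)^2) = 3449 / 294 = 11.73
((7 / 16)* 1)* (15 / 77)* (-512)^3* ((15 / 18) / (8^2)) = -1638400 / 11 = -148945.45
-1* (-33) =33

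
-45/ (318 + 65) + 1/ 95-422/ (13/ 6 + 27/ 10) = -230601166/ 2656105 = -86.82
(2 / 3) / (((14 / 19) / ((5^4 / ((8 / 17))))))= 201875 / 168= 1201.64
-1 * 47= -47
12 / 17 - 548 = -9304 / 17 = -547.29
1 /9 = 0.11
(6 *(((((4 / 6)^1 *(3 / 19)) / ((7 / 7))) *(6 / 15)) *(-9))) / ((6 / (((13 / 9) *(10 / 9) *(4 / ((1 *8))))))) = -52 / 171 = -0.30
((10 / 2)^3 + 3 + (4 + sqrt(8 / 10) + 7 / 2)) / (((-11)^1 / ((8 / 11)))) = -1084 / 121-16 * sqrt(5) / 605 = -9.02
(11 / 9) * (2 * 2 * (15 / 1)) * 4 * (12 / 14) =1760 / 7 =251.43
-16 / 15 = -1.07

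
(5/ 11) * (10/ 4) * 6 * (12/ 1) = 81.82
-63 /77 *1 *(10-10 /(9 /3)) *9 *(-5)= 2700 /11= 245.45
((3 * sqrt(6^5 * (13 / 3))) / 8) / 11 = 27 * sqrt(26) / 22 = 6.26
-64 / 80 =-4 / 5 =-0.80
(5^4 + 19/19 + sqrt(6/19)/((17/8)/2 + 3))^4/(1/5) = 1260327199675904 * sqrt(114)/19827925 + 989596358583656983696/1288815125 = 768512891538.55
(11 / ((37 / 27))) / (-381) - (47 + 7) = -54.02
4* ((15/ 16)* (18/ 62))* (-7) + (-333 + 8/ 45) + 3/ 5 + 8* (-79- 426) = -4887905/ 1116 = -4379.84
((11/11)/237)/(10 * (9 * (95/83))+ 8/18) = 249/6105278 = 0.00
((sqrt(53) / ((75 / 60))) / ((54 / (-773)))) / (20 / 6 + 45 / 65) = -20098 * sqrt(53) / 7065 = -20.71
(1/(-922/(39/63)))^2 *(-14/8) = -169/214221168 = -0.00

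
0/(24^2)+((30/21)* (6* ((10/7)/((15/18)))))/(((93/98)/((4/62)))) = 960/961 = 1.00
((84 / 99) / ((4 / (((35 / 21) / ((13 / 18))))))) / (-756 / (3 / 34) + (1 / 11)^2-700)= -770 / 14578551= -0.00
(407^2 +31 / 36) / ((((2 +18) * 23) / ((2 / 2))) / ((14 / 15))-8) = 41743765 / 122184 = 341.65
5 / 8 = 0.62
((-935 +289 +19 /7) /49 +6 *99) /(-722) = -199239 /247646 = -0.80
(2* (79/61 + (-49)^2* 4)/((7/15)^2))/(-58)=-131832675/86681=-1520.89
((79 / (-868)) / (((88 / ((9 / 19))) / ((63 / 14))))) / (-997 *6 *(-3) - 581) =-6399 / 50403510080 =-0.00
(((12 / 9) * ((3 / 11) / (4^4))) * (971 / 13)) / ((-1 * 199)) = -971 / 1821248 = -0.00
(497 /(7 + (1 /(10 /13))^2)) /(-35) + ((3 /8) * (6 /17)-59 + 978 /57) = -48664181 /1122748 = -43.34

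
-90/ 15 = -6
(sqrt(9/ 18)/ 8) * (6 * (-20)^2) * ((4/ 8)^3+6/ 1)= 3675 * sqrt(2)/ 4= 1299.31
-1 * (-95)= 95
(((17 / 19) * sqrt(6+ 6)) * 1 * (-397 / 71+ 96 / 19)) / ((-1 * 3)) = 24718 * sqrt(3) / 76893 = 0.56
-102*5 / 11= -510 / 11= -46.36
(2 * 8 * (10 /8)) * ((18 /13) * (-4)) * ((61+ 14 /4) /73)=-92880 /949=-97.87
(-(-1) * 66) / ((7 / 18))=1188 / 7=169.71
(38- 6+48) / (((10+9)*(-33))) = -80 / 627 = -0.13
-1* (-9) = 9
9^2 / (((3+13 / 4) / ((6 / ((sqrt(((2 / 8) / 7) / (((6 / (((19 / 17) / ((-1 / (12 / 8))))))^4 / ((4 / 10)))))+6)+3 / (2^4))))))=3600602337024 / 286505610745 - 3245049216 * sqrt(70) / 1432528053725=12.55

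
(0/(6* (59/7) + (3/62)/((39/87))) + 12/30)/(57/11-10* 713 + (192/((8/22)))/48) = -11/195630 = -0.00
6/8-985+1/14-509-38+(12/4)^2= -42621/28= -1522.18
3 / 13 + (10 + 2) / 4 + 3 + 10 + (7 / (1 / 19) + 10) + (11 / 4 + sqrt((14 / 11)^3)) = 14 * sqrt(154) / 121 + 8423 / 52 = 163.42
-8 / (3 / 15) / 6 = -20 / 3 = -6.67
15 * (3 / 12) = 15 / 4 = 3.75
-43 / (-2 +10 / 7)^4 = -103243 / 256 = -403.29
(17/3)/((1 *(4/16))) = 68/3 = 22.67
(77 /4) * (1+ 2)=231 /4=57.75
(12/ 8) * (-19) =-57/ 2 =-28.50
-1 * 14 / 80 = -7 / 40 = -0.18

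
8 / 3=2.67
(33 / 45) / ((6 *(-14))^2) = 0.00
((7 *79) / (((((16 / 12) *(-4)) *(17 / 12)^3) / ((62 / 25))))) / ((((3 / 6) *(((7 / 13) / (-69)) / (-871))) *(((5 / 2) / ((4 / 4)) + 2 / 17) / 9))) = -44635138820064 / 643025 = -69414313.32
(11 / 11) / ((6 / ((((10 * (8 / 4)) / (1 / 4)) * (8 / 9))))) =320 / 27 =11.85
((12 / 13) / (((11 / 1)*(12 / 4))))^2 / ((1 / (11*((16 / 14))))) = 128 / 13013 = 0.01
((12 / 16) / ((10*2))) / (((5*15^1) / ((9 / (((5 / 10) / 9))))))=81 / 1000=0.08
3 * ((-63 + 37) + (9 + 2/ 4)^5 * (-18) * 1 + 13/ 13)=-66855873/ 16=-4178492.06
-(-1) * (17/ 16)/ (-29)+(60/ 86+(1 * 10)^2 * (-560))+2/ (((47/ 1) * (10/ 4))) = -262565140777/ 4688720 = -55999.32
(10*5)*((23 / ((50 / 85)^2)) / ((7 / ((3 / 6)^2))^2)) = 6647 / 1568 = 4.24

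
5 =5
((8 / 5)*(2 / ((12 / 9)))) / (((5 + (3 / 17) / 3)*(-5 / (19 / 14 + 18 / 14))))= -1887 / 7525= -0.25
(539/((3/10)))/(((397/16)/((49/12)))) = 295.67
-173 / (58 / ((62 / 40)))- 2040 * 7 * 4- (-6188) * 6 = -23196083 / 1160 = -19996.62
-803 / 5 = -160.60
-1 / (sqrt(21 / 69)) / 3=-sqrt(161) / 21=-0.60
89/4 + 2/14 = 22.39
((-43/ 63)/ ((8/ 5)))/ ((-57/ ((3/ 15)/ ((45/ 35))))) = 43/ 36936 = 0.00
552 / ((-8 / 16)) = -1104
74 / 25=2.96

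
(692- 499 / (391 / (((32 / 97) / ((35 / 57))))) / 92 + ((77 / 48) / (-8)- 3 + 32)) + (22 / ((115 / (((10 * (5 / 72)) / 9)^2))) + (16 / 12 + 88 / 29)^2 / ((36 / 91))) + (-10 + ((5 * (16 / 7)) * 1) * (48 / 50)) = 3320740471294723135 / 4312711142764416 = 769.99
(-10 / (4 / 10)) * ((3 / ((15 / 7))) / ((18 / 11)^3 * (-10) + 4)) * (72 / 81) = 93170 / 119241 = 0.78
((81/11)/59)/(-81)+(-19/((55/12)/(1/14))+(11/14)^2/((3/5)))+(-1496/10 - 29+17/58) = -1965184745/11066748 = -177.58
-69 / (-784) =69 / 784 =0.09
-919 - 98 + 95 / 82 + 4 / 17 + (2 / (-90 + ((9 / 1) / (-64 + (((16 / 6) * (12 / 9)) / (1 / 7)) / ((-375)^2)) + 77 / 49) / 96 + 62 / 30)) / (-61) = -688810153033462461375 / 678225897777801578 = -1015.61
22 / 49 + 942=46180 / 49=942.45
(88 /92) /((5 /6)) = 132 /115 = 1.15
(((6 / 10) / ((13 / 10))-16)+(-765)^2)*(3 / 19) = 22823169 / 247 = 92401.49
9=9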